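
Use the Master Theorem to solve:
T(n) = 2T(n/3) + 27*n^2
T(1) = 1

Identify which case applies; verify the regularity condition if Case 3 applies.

a=2, b=3, f(n)=27*n^2.
log_3(2) = 0.6309 < 2.
f(n) = Omega(n^(0.6309+epsilon)) for some epsilon > 0, so Case 3 is the candidate.
Regularity: a*f(n/b) = 2*27*(n/3)^2 = (2/9)*27*n^2 <= c*f(n) with c = 2/9 < 1. Satisfied.
Case 3: T(n) = Theta(n^2).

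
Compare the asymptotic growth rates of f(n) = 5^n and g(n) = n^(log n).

f(n) = 5^n grows faster: take logs: log(n^(log n)) = (log n)^2, log(5^n) = n log 5; n dominates (log n)^2.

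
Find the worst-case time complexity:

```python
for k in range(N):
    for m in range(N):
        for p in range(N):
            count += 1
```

Time complexity: O(n^3).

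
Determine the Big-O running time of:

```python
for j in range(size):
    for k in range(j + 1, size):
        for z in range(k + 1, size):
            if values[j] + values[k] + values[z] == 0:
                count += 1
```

Time complexity: O(n^3).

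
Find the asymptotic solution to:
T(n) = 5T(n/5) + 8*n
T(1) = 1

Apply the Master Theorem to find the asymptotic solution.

a=5, b=5, f(n)=8*n. log_5(5) = 1. Case 2: T(n) = O(n log n).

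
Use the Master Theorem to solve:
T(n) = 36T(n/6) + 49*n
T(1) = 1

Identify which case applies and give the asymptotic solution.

a=36, b=6, f(n)=49*n.
log_6(36) = 2 > 1.
Since f(n) = O(n^1) is polynomially smaller than n^2, Case 1 applies.
T(n) = Theta(n^2).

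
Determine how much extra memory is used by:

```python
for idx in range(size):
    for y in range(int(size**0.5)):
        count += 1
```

Space complexity: O(1).
Only a constant amount of auxiliary storage is used; nothing grows with n.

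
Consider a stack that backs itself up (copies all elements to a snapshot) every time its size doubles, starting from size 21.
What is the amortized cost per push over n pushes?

Backups occur at sizes 21, 42, 84, ..., copying 21 + 42 + 84 + ... <= 2n elements total (geometric series). Spread over n pushes, the amortized backup cost is O(1) per push.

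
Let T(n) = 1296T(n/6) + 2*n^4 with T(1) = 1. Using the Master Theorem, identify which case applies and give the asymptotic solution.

a=1296, b=6, f(n)=2*n^4.
log_6(1296) = 4, so n^(log_b(a)) = n^4.
f(n) = Theta(n^4), so Case 2 applies.
T(n) = Theta(n^4 log n).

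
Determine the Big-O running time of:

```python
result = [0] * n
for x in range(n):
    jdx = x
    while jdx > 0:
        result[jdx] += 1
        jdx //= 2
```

Time complexity: O(n log n).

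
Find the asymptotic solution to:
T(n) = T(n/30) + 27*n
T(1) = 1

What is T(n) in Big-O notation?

Geometric series: 27*n*(1 + 1/30 + 1/30^2 + ...) = O(n). T(n) = O(n).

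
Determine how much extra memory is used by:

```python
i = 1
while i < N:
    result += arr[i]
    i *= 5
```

Space complexity: O(1).
Only a constant amount of auxiliary storage is used; nothing grows with n.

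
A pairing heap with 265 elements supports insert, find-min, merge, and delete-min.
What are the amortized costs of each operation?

Pairing heaps are self-adjusting heap-ordered trees. Insert and merge link two roots: O(1). Find-min reads the root: O(1). Delete-min removes the root, then pairs children in two passes; amortized cost is O(log 265) = O(log n).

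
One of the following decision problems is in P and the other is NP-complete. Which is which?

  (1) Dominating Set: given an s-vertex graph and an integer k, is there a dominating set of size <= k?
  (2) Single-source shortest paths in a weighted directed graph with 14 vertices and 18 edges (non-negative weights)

(1) is NP-complete: reduces from Set Cover (with k part of the input).
(2) is P: Dijkstra's algorithm runs in O((V+E) log V).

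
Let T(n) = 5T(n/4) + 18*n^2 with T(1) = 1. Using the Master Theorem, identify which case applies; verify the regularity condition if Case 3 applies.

a=5, b=4, f(n)=18*n^2.
log_4(5) = 1.161 < 2.
f(n) = Omega(n^(1.161+epsilon)) for some epsilon > 0, so Case 3 is the candidate.
Regularity: a*f(n/b) = 5*18*(n/4)^2 = (5/16)*18*n^2 <= c*f(n) with c = 5/16 < 1. Satisfied.
Case 3: T(n) = Theta(n^2).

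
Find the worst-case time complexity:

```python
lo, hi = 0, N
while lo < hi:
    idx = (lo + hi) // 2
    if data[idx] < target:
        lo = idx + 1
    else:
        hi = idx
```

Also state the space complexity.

Time complexity: O(log n).
Space complexity: O(1).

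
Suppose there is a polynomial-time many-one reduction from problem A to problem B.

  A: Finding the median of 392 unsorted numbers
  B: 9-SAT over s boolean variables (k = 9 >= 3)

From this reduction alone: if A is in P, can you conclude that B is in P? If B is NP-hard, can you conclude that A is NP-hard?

A poly-time reduction A <=_p B transfers tractability DOWN (B easy => A easy) and hardness UP (A hard => B hard), not the reverse.
From A in P, the reduction alone does NOT give B in P: any problem in P trivially reduces to SAT, yet SAT is not known to be in P.
From B NP-hard, the reduction alone does NOT give A NP-hard: again, easy problems reduce to hard ones.
(Here in fact A is P and B is NP-complete.)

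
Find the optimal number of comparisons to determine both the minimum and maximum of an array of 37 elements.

Naive approach: 72 comparisons (36 for max + 36 for min).
Optimal: Compare elements in pairs first (floor(n/2) = 18 comparisons), then find max among winners and min among losers (18 comparisons each).
Total: ceil(3n/2) - 2 = 54 comparisons. An adversary argument shows this is also a lower bound.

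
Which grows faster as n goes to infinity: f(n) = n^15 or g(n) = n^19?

g(n) = n^19 grows faster: n^19/n^15 = n^4 -> infinity.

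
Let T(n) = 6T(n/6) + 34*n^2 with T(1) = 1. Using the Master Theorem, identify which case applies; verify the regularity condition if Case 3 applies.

a=6, b=6, f(n)=34*n^2.
log_6(6) = 1 < 2.
f(n) = Omega(n^(1+epsilon)) for some epsilon > 0, so Case 3 is the candidate.
Regularity: a*f(n/b) = 6*34*(n/6)^2 = (6/36)*34*n^2 <= c*f(n) with c = 6/36 < 1. Satisfied.
Case 3: T(n) = Theta(n^2).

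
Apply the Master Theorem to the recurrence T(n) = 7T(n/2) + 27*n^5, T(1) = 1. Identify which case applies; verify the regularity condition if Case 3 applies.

a=7, b=2, f(n)=27*n^5.
log_2(7) = 2.807 < 5.
f(n) = Omega(n^(2.807+epsilon)) for some epsilon > 0, so Case 3 is the candidate.
Regularity: a*f(n/b) = 7*27*(n/2)^5 = (7/32)*27*n^5 <= c*f(n) with c = 7/32 < 1. Satisfied.
Case 3: T(n) = Theta(n^5).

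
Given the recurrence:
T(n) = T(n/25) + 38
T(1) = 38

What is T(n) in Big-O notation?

Each step divides n by 25 and adds 38. After log_25(n) steps, T(n) = O(log n).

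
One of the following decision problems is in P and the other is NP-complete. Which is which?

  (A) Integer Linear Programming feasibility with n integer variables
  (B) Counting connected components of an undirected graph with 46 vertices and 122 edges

(A) is NP-complete: ILP feasibility is NP-complete (LP relaxation is in P).
(B) is P: BFS/DFS visits each vertex and edge once: O(V+E).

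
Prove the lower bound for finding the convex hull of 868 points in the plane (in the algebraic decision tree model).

Reduction from sorting: given 868 numbers x_1,...,x_{868}, map x_i to the point (x_i, x_i^2) on the parabola y = x^2. All points are on the convex hull, and walking the hull gives them in sorted x-order. Since sorting requires Omega(n log n), so does planar convex hull.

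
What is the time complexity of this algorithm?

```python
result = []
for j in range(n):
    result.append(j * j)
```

Time complexity: O(n).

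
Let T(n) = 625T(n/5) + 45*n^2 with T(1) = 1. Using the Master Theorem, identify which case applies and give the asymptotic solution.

a=625, b=5, f(n)=45*n^2.
log_5(625) = 4 > 2.
Since f(n) = O(n^2) is polynomially smaller than n^4, Case 1 applies.
T(n) = Theta(n^4).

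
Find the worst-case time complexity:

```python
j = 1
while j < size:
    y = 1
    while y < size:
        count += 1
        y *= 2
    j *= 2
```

Time complexity: O(log^2 n).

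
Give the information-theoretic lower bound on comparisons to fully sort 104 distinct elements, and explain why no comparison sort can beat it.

A comparison sort is a binary decision tree whose leaves are the 104! = 10299016745145627623848583864765044283053772454999072182325491776887871732475287174542709871683888003235965704141638377695179741979175588724736000000000000000000000000 possible output permutations. A binary tree with L leaves has height >= ceil(log_2(L)). So any comparison sort needs >= ceil(log_2(104!)) = 552 comparisons in the worst case.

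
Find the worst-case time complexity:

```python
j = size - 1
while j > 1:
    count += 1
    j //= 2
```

Time complexity: O(log n).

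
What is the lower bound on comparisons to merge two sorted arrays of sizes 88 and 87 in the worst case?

Adversary: with |88 - 87| <= 1 the inputs can be fully interleaved so that every adjacent pair in the merged output comes from different arrays. Then each of the 174 adjacent pairs must be directly compared, or the algorithm cannot determine their relative order. Standard merge meets this bound.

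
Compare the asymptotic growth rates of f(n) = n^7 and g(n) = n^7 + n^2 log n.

f(n) = n^7 and g(n) = n^7 + n^2 log n are Theta of each other: the lower-order n^2 log n term is o(n^7); both are Theta(n^7).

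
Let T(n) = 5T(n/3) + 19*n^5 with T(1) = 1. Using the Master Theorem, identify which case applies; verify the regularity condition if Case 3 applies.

a=5, b=3, f(n)=19*n^5.
log_3(5) = 1.465 < 5.
f(n) = Omega(n^(1.465+epsilon)) for some epsilon > 0, so Case 3 is the candidate.
Regularity: a*f(n/b) = 5*19*(n/3)^5 = (5/243)*19*n^5 <= c*f(n) with c = 5/243 < 1. Satisfied.
Case 3: T(n) = Theta(n^5).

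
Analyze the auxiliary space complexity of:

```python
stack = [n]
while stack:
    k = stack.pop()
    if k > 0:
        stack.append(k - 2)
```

Space complexity: O(1).
Only a constant amount of auxiliary storage is used; nothing grows with n.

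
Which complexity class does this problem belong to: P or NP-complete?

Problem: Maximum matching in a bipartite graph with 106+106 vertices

This problem is in P: Hopcroft-Karp runs in O(E sqrt(V)).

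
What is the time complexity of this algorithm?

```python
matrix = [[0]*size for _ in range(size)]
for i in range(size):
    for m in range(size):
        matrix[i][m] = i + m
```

Time complexity: O(n^2).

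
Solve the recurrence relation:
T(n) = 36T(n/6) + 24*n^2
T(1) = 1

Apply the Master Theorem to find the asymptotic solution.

a=36, b=6, f(n)=24*n^2. log_6(36) = 2. Case 2: T(n) = O(n^2 log n).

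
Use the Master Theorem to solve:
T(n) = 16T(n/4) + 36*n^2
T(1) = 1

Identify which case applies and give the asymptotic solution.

a=16, b=4, f(n)=36*n^2.
log_4(16) = 2, so n^(log_b(a)) = n^2.
f(n) = Theta(n^2), so Case 2 applies.
T(n) = Theta(n^2 log n).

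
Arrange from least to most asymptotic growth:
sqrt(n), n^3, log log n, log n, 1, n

Ordered by growth rate: 1 < log log n < log n < sqrt(n) < n < n^3.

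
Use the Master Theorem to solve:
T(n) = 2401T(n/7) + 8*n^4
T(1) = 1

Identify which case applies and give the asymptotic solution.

a=2401, b=7, f(n)=8*n^4.
log_7(2401) = 4, so n^(log_b(a)) = n^4.
f(n) = Theta(n^4), so Case 2 applies.
T(n) = Theta(n^4 log n).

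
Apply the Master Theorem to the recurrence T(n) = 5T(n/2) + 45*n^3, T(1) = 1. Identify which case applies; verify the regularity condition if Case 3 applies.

a=5, b=2, f(n)=45*n^3.
log_2(5) = 2.322 < 3.
f(n) = Omega(n^(2.322+epsilon)) for some epsilon > 0, so Case 3 is the candidate.
Regularity: a*f(n/b) = 5*45*(n/2)^3 = (5/8)*45*n^3 <= c*f(n) with c = 5/8 < 1. Satisfied.
Case 3: T(n) = Theta(n^3).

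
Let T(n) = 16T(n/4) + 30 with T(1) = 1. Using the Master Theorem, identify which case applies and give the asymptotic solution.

a=16, b=4, f(n)=30.
log_4(16) = 2 > 0.
Since f(n) = O(n^0) is polynomially smaller than n^2, Case 1 applies.
T(n) = Theta(n^2).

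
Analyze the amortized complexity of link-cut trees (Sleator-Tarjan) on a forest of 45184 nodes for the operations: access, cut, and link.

Link-cut trees represent the forest using splay trees over preferred paths. With potential Phi = sum over nodes of log(size of virtual subtree), each access on 45184 nodes is O(log 45184) = O(log n) amortized by the splay-tree access lemma. Cut and link are O(1) plus one access.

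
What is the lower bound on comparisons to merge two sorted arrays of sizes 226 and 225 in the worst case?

Adversary: with |226 - 225| <= 1 the inputs can be fully interleaved so that every adjacent pair in the merged output comes from different arrays. Then each of the 450 adjacent pairs must be directly compared, or the algorithm cannot determine their relative order. Standard merge meets this bound.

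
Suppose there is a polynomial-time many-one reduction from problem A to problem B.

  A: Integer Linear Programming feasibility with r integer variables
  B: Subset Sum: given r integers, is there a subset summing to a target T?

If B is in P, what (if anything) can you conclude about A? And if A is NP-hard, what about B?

A poly-time reduction A <=_p B means any A-instance can be transformed to a B-instance in poly time.
If B is in P: compose the reduction with B's poly-time algorithm to solve A in poly time, so A is in P.
If A is NP-hard: every NP problem reduces to A, which reduces to B; composing reductions, every NP problem reduces to B, so B is NP-hard.
(Here in fact A is NP-complete and B is NP-complete.)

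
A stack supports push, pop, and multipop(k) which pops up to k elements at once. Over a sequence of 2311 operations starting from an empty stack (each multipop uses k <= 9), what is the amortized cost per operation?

Each element is pushed exactly once and popped at most once (whether by pop or as part of a multipop). So the total number of individual pops over the whole sequence is at most the number of pushes, which is at most 2311. Total work <= 2 * 2311, hence O(1) amortized per operation.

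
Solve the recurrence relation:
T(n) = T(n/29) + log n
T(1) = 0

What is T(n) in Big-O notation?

Each of the log_29(n) levels adds O(log n). T(n) = O(log^2 n).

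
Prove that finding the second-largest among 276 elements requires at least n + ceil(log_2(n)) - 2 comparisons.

Lower bound (adversary): identifying the maximum requires 276-1 comparisons (each eliminates one candidate). Assign weight 1 to each element; on each comparison the adversary lets the heavier side win and gives it the loser's weight. The max ends with weight 276, but each comparison it wins at most doubles its weight, so the max must win >= ceil(log_2(276)) = 9 comparisons. The second-largest is one of those 9 direct losers to the max, and identifying which one is largest needs >= 9-1 further comparisons. Total >= 276-1 + 9-1 = 283.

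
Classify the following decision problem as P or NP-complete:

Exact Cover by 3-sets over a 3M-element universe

This problem is NP-complete: one of Karp's 21 NP-complete problems.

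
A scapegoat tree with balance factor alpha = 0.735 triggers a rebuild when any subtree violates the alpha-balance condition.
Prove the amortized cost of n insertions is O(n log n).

Define potential Phi = c * sum of |size(left(v)) - size(right(v))| over all nodes. An insertion at depth d costs O(d) = O(log n) and increases Phi by O(log n). When a rebuild of subtree of size s occurs, it costs O(s) but reduces Phi by Omega(s). With alpha = 0.735, between rebuilds Omega(s) insertions must occur. Amortized cost per insertion: O(log n).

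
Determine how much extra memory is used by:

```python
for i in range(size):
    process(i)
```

Space complexity: O(1).
Only a constant amount of auxiliary storage is used; nothing grows with n.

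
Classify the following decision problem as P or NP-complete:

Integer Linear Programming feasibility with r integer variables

This problem is NP-complete: ILP feasibility is NP-complete (LP relaxation is in P).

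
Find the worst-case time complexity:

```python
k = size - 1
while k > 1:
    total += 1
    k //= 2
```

Time complexity: O(log n).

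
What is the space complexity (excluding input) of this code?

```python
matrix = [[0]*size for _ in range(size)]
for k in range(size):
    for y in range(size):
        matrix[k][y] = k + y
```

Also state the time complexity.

Space complexity: O(n^2).
A 2D structure of size n x n is allocated.
Time complexity: O(n^2).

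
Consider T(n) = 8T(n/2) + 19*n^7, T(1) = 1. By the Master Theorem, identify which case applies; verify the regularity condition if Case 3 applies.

a=8, b=2, f(n)=19*n^7.
log_2(8) = 3 < 7.
f(n) = Omega(n^(3+epsilon)) for some epsilon > 0, so Case 3 is the candidate.
Regularity: a*f(n/b) = 8*19*(n/2)^7 = (8/128)*19*n^7 <= c*f(n) with c = 8/128 < 1. Satisfied.
Case 3: T(n) = Theta(n^7).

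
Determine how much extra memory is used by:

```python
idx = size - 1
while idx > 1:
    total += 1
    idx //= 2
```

Space complexity: O(1).
Only a constant amount of auxiliary storage is used; nothing grows with n.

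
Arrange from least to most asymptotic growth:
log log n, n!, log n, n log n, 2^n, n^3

Ordered by growth rate: log log n < log n < n log n < n^3 < 2^n < n!.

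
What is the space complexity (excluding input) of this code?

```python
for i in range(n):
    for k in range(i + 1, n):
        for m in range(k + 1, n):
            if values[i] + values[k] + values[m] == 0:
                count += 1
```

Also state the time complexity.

Space complexity: O(1).
Only a constant amount of auxiliary storage is used; nothing grows with n.
Time complexity: O(n^3).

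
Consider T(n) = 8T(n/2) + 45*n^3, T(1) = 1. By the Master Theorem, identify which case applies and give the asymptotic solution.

a=8, b=2, f(n)=45*n^3.
log_2(8) = 3, so n^(log_b(a)) = n^3.
f(n) = Theta(n^3), so Case 2 applies.
T(n) = Theta(n^3 log n).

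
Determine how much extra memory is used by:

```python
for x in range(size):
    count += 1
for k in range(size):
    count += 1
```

Space complexity: O(1).
Only a constant amount of auxiliary storage is used; nothing grows with n.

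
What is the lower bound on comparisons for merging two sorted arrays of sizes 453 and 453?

Adversary argument: with sizes 453 and 453 (differing by at most 1), interleave the two arrays so that every consecutive pair in the output comes from different inputs. Then each of the 905 adjacent output pairs must be directly compared, or the algorithm cannot determine their relative order. So 905 comparisons are necessary; standard merge achieves this.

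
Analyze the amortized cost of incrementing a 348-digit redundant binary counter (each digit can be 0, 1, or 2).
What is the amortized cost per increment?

A redundant counter on 348 digits allows digit values 0, 1, 2. Increment adds 1 to the least significant digit and carries any 2 to a 0 plus +1 on the next digit. With potential Phi = (number of 2-digits), each increment does O(1) actual work plus a chain of carries, each of which decreases Phi by 1. Amortized O(1).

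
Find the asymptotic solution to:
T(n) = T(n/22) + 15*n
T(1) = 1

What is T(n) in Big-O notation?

Geometric series: 15*n*(1 + 1/22 + 1/22^2 + ...) = O(n). T(n) = O(n).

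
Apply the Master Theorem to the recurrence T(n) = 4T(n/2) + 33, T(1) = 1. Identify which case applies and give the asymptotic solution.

a=4, b=2, f(n)=33.
log_2(4) = 2 > 0.
Since f(n) = O(n^0) is polynomially smaller than n^2, Case 1 applies.
T(n) = Theta(n^2).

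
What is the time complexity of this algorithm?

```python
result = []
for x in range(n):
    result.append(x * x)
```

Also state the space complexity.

Time complexity: O(n).
Space complexity: O(n).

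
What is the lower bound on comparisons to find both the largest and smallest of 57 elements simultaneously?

Pair elements first (floor(57/2) comparisons), then find max among winners and min among losers. Total: ceil(3*57/2) - 2 = 84 comparisons.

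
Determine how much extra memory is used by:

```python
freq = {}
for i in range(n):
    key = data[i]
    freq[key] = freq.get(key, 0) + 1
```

Space complexity: O(n).
Auxiliary storage grows linearly with the input size n in the worst case.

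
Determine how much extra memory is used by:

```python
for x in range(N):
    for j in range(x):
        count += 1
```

Space complexity: O(1).
Only a constant amount of auxiliary storage is used; nothing grows with n.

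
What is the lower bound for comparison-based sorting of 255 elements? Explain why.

A comparison-based sorting algorithm corresponds to a decision tree. With 255! possible permutations, the tree has 255! leaves. The height is at least log_2(255!) = Omega(n log n) by Stirling's approximation.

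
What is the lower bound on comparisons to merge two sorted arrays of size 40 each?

To merge two sorted arrays of size 40, we need at least 79 comparisons in the worst case. An adversary can force every element to be compared.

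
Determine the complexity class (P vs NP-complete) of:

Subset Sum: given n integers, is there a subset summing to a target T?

This problem is NP-complete: one of Karp's 21 NP-complete problems.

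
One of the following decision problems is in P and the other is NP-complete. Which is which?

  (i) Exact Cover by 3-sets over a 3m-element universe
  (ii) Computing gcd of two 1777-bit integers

(i) is NP-complete: one of Karp's 21 NP-complete problems.
(ii) is P: the Euclidean algorithm runs in polynomial time in the bit-length.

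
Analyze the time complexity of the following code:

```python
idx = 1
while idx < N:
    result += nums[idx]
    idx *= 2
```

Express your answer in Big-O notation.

Time complexity: O(log n).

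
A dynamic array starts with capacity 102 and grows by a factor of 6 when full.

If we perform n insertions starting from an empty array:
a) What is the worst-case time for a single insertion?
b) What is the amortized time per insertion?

(a) Worst-case single insertion: O(n) -- when the array is full at capacity c, the resize copies all c elements, and c can be Theta(n).
(b) Resizes happen at sizes 102, 612, 3672, ... Total copy cost for n insertions: 102 + 612 + ... = O(n) (geometric series with ratio 1/6). Amortized cost per insertion: O(n)/n = O(1).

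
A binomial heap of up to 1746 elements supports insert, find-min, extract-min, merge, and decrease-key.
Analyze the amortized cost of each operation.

A binomial heap with n <= 1746 elements has at most floor(log_2 1746) + 1 = 11 trees. Using potential Phi = number of trees: Insert adds one tree, but cascading merges reduce count -- amortized O(1). Find-min reads the cached minimum pointer: O(1). Extract-min creates O(log n) new trees: O(log n). Merge combines tree lists: O(log n). Decrease-key sifts the element up its tree of height <= log n: O(log n).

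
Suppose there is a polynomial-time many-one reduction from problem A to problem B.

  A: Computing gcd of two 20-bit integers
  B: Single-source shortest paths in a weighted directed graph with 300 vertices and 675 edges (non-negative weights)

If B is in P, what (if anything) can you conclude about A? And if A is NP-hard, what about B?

A poly-time reduction A <=_p B means any A-instance can be transformed to a B-instance in poly time.
If B is in P: compose the reduction with B's poly-time algorithm to solve A in poly time, so A is in P.
If A is NP-hard: every NP problem reduces to A, which reduces to B; composing reductions, every NP problem reduces to B, so B is NP-hard.
(Here in fact A is P and B is P.)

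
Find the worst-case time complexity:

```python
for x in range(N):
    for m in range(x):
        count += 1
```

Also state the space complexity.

Time complexity: O(n^2).
Space complexity: O(1).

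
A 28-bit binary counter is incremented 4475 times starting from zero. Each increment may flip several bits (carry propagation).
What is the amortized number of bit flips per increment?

Bit i flips on every 2^i-th increment, so over 4475 increments bit i flips floor(4475/2^i) times. Summing over i: total flips < 2 * 4475. Amortized: < 2 = O(1) per increment.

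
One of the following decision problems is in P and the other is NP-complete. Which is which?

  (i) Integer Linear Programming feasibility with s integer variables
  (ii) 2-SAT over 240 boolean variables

(i) is NP-complete: ILP feasibility is NP-complete (LP relaxation is in P).
(ii) is P: 2-SAT is solvable in linear time via implication-graph SCCs.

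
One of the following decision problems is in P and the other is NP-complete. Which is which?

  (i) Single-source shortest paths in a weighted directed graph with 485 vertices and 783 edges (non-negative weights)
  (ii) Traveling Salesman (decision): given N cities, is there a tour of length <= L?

(i) is P: Dijkstra's algorithm runs in O((V+E) log V).
(ii) is NP-complete: reduces from Hamiltonian Cycle.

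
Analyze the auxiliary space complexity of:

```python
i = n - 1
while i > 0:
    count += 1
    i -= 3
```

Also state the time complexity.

Space complexity: O(1).
Only a constant amount of auxiliary storage is used; nothing grows with n.
Time complexity: O(n).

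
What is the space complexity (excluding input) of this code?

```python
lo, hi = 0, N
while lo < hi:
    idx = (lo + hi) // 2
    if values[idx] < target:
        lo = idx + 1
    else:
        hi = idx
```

Space complexity: O(1).
Only a constant amount of auxiliary storage is used; nothing grows with n.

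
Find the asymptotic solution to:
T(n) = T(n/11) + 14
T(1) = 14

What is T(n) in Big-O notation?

Each step divides n by 11 and adds 14. After log_11(n) steps, T(n) = O(log n).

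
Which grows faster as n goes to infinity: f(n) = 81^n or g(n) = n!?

g(n) = n! grows faster: n!/81^n -> infinity by Stirling.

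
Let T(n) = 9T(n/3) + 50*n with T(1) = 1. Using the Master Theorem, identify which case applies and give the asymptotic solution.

a=9, b=3, f(n)=50*n.
log_3(9) = 2 > 1.
Since f(n) = O(n^1) is polynomially smaller than n^2, Case 1 applies.
T(n) = Theta(n^2).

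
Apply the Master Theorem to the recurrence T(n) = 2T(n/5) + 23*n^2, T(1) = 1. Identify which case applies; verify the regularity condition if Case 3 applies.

a=2, b=5, f(n)=23*n^2.
log_5(2) = 0.4307 < 2.
f(n) = Omega(n^(0.4307+epsilon)) for some epsilon > 0, so Case 3 is the candidate.
Regularity: a*f(n/b) = 2*23*(n/5)^2 = (2/25)*23*n^2 <= c*f(n) with c = 2/25 < 1. Satisfied.
Case 3: T(n) = Theta(n^2).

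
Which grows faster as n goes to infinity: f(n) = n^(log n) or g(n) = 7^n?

g(n) = 7^n grows faster: take logs: log(n^(log n)) = (log n)^2, log(7^n) = n log 7; n dominates (log n)^2.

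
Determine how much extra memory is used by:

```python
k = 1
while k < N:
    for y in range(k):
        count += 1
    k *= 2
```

Space complexity: O(1).
Only a constant amount of auxiliary storage is used; nothing grows with n.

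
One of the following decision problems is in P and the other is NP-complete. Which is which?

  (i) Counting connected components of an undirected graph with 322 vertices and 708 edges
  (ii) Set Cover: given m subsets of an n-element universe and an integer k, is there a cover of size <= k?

(i) is P: BFS/DFS visits each vertex and edge once: O(V+E).
(ii) is NP-complete: one of Karp's 21 NP-complete problems (with k part of the input).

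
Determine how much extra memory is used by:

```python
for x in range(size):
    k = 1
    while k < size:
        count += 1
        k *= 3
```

Space complexity: O(1).
Only a constant amount of auxiliary storage is used; nothing grows with n.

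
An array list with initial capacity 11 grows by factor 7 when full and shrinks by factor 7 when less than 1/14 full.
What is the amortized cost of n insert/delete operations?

Using potential function Phi = |7*size - capacity|. Resizing costs are offset by potential release. Amortized O(1) per operation.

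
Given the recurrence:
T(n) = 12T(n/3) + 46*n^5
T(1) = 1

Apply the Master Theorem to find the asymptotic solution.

a=12, b=3, f(n)=46*n^5. log_3(12) = 2.262 < 5. Case 3: T(n) = O(n^5).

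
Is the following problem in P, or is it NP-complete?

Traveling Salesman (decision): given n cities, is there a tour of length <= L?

This problem is NP-complete: reduces from Hamiltonian Cycle.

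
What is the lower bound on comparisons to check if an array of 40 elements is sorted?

To verify 40 elements are sorted, we must compare each consecutive pair. Skipping any pair allows an adversary to swap them. Therefore 39 comparisons are necessary and sufficient.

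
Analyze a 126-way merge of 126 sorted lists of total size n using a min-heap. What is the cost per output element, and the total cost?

Maintain a min-heap of size 126 holding the current head of each list. Each output step does one extract-min (O(log 126)) and one insert of that list's next element (O(log 126)). Each of the n elements passes through the heap exactly once, so the total cost is O(n log 126), i.e. O(log 126) per output element.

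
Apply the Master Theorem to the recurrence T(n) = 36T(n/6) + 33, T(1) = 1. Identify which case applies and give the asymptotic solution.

a=36, b=6, f(n)=33.
log_6(36) = 2 > 0.
Since f(n) = O(n^0) is polynomially smaller than n^2, Case 1 applies.
T(n) = Theta(n^2).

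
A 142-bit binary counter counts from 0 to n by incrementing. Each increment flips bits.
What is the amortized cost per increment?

Bit i flips every 2^i increments. Total flips over n increments: sum_{i=0}^{142} n/2^i < 2n. Amortized cost: 2n/n = O(1).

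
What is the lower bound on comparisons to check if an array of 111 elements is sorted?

To verify 111 elements are sorted, we must compare each consecutive pair. Skipping any pair allows an adversary to swap them. Therefore 110 comparisons are necessary and sufficient.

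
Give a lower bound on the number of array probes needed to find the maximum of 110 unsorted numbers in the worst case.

Adversary: any unprobed cell could hold a value larger than everything seen so far. If fewer than 110 cells are probed, the adversary places the max in an unprobed cell. So all 110 cells must be examined; together with 110-1 comparisons this is tight.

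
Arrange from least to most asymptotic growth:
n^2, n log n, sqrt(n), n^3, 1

Ordered by growth rate: 1 < sqrt(n) < n log n < n^2 < n^3.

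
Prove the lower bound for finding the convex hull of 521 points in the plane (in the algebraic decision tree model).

Reduction from sorting: given 521 numbers x_1,...,x_{521}, map x_i to the point (x_i, x_i^2) on the parabola y = x^2. All points are on the convex hull, and walking the hull gives them in sorted x-order. Since sorting requires Omega(n log n), so does planar convex hull.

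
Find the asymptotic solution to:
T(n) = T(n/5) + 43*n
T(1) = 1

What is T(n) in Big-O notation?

Geometric series: 43*n*(1 + 1/5 + 1/5^2 + ...) = O(n). T(n) = O(n).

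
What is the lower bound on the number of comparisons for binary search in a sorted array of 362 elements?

With 362 possible positions, we need at least ceil(log_2(362)) = 9 comparisons. Each comparison splits the remaining candidates by at most half.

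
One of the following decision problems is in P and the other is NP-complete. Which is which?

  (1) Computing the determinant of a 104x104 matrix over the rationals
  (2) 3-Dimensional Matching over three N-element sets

(1) is P: Gaussian elimination runs in O(n^3).
(2) is NP-complete: one of Karp's 21 NP-complete problems.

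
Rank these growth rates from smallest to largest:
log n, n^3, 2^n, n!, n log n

Ordered by growth rate: log n < n log n < n^3 < 2^n < n!.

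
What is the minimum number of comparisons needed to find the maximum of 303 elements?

Finding the maximum requires 302 comparisons. Each comparison eliminates exactly one candidate. With 303 candidates, we need 302 eliminations.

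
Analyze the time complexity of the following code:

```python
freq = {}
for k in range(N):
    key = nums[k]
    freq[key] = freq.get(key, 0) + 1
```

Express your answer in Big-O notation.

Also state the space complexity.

Time complexity: O(n).
Space complexity: O(n).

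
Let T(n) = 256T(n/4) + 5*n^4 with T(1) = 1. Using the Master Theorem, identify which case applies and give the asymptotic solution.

a=256, b=4, f(n)=5*n^4.
log_4(256) = 4, so n^(log_b(a)) = n^4.
f(n) = Theta(n^4), so Case 2 applies.
T(n) = Theta(n^4 log n).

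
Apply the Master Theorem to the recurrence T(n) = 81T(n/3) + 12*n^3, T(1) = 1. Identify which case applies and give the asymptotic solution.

a=81, b=3, f(n)=12*n^3.
log_3(81) = 4 > 3.
Since f(n) = O(n^3) is polynomially smaller than n^4, Case 1 applies.
T(n) = Theta(n^4).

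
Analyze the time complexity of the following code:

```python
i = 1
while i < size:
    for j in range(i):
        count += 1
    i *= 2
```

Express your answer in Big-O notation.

Time complexity: O(n).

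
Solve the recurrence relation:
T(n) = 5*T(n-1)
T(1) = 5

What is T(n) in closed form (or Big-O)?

Each step multiplies by 5. T(n) = T(1)*5^(n-1) = 5*5^(n-1).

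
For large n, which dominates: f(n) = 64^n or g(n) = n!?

g(n) = n! grows faster: n!/64^n -> infinity by Stirling.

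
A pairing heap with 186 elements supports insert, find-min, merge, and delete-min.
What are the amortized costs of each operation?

Pairing heaps are self-adjusting heap-ordered trees. Insert and merge link two roots: O(1). Find-min reads the root: O(1). Delete-min removes the root, then pairs children in two passes; amortized cost is O(log 186) = O(log n).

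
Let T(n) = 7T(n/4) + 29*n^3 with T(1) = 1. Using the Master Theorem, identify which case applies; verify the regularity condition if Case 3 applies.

a=7, b=4, f(n)=29*n^3.
log_4(7) = 1.404 < 3.
f(n) = Omega(n^(1.404+epsilon)) for some epsilon > 0, so Case 3 is the candidate.
Regularity: a*f(n/b) = 7*29*(n/4)^3 = (7/64)*29*n^3 <= c*f(n) with c = 7/64 < 1. Satisfied.
Case 3: T(n) = Theta(n^3).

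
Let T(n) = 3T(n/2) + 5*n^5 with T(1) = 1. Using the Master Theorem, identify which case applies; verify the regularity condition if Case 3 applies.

a=3, b=2, f(n)=5*n^5.
log_2(3) = 1.585 < 5.
f(n) = Omega(n^(1.585+epsilon)) for some epsilon > 0, so Case 3 is the candidate.
Regularity: a*f(n/b) = 3*5*(n/2)^5 = (3/32)*5*n^5 <= c*f(n) with c = 3/32 < 1. Satisfied.
Case 3: T(n) = Theta(n^5).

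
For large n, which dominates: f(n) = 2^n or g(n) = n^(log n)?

f(n) = 2^n grows faster: take logs: log(n^(log n)) = (log n)^2, log(2^n) = n log 2; n dominates (log n)^2.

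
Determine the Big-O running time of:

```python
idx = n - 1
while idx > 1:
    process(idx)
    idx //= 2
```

Time complexity: O(log n).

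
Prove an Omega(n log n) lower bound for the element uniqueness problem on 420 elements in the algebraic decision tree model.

In the algebraic decision tree model, element uniqueness on 420 elements is equivalent to determining which cell of an arrangement of C(420,2) = 87990 hyperplanes x_i = x_j contains the input point. Ben-Or's theorem shows this requires Omega(n log n).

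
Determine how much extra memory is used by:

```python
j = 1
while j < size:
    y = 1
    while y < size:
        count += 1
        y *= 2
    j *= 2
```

Space complexity: O(1).
Only a constant amount of auxiliary storage is used; nothing grows with n.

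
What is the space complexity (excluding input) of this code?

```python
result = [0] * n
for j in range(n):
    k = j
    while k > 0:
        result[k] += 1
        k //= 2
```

Space complexity: O(n).
Auxiliary storage grows linearly with the input size n in the worst case.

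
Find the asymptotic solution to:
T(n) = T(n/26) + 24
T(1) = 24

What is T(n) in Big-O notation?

Each step divides n by 26 and adds 24. After log_26(n) steps, T(n) = O(log n).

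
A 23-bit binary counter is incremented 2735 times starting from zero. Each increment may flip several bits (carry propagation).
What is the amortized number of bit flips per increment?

Bit i flips on every 2^i-th increment, so over 2735 increments bit i flips floor(2735/2^i) times. Summing over i: total flips < 2 * 2735. Amortized: < 2 = O(1) per increment.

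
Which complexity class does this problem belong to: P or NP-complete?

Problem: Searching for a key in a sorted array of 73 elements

This problem is in P: binary search runs in O(log n).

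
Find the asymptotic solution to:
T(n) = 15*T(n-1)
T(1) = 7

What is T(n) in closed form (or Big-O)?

Each step multiplies by 15. T(n) = T(1)*15^(n-1) = 7*15^(n-1).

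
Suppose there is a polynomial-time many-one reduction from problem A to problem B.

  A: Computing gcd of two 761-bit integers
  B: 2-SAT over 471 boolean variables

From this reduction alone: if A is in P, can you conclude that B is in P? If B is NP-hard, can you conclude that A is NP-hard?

A poly-time reduction A <=_p B transfers tractability DOWN (B easy => A easy) and hardness UP (A hard => B hard), not the reverse.
From A in P, the reduction alone does NOT give B in P: any problem in P trivially reduces to SAT, yet SAT is not known to be in P.
From B NP-hard, the reduction alone does NOT give A NP-hard: again, easy problems reduce to hard ones.
(Here in fact A is P and B is P.)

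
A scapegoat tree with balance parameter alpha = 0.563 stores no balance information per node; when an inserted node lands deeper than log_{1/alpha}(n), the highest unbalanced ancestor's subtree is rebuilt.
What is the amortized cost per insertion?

Search/insert path is O(log n). A rebuild of a subtree of size s costs O(s), but with alpha = 0.563 at least Omega(s) insertions must have occurred in that subtree since its last rebuild. Charging O(1) of the rebuild to each such insertion gives O(log n) amortized.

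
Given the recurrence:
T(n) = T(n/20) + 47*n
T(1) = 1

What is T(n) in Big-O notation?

Geometric series: 47*n*(1 + 1/20 + 1/20^2 + ...) = O(n). T(n) = O(n).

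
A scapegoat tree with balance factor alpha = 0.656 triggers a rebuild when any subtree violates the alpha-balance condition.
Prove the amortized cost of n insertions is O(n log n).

Define potential Phi = c * sum of |size(left(v)) - size(right(v))| over all nodes. An insertion at depth d costs O(d) = O(log n) and increases Phi by O(log n). When a rebuild of subtree of size s occurs, it costs O(s) but reduces Phi by Omega(s). With alpha = 0.656, between rebuilds Omega(s) insertions must occur. Amortized cost per insertion: O(log n).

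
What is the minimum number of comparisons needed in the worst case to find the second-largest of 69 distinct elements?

Lower bound: finding the max needs 69-1 comparisons. By the adversary weight-doubling argument, the max must personally win >= ceil(log_2(69)) = 7 comparisons; the 2nd-largest is among those 7 losers, needing 7-1 more comparisons. Total >= 69-1 + 7-1 = 74. A balanced knockout tournament achieves this.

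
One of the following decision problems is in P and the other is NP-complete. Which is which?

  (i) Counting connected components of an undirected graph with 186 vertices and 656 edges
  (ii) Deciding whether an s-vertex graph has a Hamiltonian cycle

(i) is P: BFS/DFS visits each vertex and edge once: O(V+E).
(ii) is NP-complete: one of Karp's 21 NP-complete problems.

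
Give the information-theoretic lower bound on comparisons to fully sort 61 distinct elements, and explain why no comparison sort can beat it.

A comparison sort is a binary decision tree whose leaves are the 61! = 507580213877224798800856812176625227226004528988036003099405939480985600000000000000 possible output permutations. A binary tree with L leaves has height >= ceil(log_2(L)). So any comparison sort needs >= ceil(log_2(61!)) = 279 comparisons in the worst case.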